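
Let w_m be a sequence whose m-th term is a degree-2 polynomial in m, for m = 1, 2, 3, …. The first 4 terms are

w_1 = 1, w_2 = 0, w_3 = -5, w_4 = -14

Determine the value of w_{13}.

1st diffs: -1, -5, -9.
2nd diffs: -4, -4 (constant).
Newton forward-difference form: w_m = 1 + (-1)·C(m-1,1) + (-4)·C(m-1,2).
At m = 13: m-1 = 12, so w_{13} = 1 - 12 - 264 = -275.

-275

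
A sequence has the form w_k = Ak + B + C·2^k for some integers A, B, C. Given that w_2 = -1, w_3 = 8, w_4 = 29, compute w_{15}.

98252

Plug in k = 2, 3, 4: 2A + B + 4C = -1; 3A + B + 8C = 8; 4A + B + 16C = 29.
Subtracting the first from the second: A + 4C = 9.
Subtracting the second from the third: A + 8C = 21.
Solving: C = 3, A = -3, then B = -7.
So w_k = -3·k + (-7) + 3·2^k; at k=15 this is 98252.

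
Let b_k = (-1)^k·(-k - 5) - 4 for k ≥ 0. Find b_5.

(-1)^5 = -1; -k - 5 at k=5 is -10; so b_5 = 6.

6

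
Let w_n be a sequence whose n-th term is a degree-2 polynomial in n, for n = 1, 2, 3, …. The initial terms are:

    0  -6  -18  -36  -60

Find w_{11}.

1st diffs: -6, -12, -18, -24.
2nd diffs: -6, -6, -6 (constant).
So w_n = -3n^2 + 3n.
Evaluating at n = 11 gives w_{11} = -330.

-330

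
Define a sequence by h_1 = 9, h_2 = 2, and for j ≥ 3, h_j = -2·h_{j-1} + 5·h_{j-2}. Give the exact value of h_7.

Iterate the recurrence:
h_3 = 41  h_4 = -72  h_5 = 349  h_6 = -1058  h_7 = 3861.

3861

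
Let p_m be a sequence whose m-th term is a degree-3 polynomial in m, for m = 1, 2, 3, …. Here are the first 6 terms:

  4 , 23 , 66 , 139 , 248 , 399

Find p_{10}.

1st diffs: 19, 43, 73, 109, 151.
2nd diffs: 24, 30, 36, 42.
3rd diffs: 6, 6, 6 (constant).
So p_m = m^3 + 6m^2 - 6m + 3.
Evaluating at m = 10 gives p_{10} = 1543.

1543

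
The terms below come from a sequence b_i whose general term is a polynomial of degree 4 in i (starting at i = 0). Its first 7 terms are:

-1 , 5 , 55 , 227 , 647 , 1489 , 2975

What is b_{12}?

43895

1st diffs: 6, 50, 172, 420, 842, 1486.
2nd diffs: 44, 122, 248, 422, 644.
3rd diffs: 78, 126, 174, 222.
4th diffs: 48, 48, 48 (constant).
So b_i = 2i^4 + i^3 + 5i^2 - 2i - 1.
Evaluating at i = 12 gives b_{12} = 43895.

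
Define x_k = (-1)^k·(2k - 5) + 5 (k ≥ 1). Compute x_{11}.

-12

(-1)^11 = -1; 2k - 5 at k=11 is 17; so x_{11} = -12.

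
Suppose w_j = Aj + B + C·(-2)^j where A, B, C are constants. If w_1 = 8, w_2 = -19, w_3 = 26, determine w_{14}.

-65575

Write the equations: A + B - 2C = 8; 2A + B + 4C = -19; 3A + B - 8C = 26.
Subtracting the first from the second: A + 6C = -27.
Subtracting the second from the third: A - 12C = 45.
Solving: C = -4, A = -3, then B = 3.
So w_j = -3·j + 3 + (-4)·(-2)^j; at j=14 this is -65575.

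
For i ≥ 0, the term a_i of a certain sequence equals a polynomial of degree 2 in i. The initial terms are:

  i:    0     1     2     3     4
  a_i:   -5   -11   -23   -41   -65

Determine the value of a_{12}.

1st diffs: -6, -12, -18, -24.
2nd diffs: -6, -6, -6 (constant).
Newton forward-difference form: a_i = -5 + (-6)·C(i,1) + (-6)·C(i,2).
At i = 12: i = 12, so a_{12} = -5 - 72 - 396 = -473.

-473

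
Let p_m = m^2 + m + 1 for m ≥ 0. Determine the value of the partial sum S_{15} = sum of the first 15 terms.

1135

Over m = 0..14: Σm = 105, Σm² = 1015.
Total = (1)·1015 + (1)·105 + (1)·15 = 1135.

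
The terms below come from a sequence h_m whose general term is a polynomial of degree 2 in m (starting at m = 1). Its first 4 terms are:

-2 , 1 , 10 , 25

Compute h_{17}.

766

1st diffs: 3, 9, 15.
2nd diffs: 6, 6 (constant).
Newton forward-difference form: h_m = -2 + 3·C(m-1,1) + 6·C(m-1,2).
At m = 17: m-1 = 16, so h_{17} = -2 + 48 + 720 = 766.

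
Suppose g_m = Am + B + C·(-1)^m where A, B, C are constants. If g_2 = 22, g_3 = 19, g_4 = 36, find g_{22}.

Write the equations: 2A + B + C = 22; 3A + B - C = 19; 4A + B + C = 36.
Subtracting the first from the second: A - 2C = -3.
Subtracting the second from the third: A + 2C = 17.
Solving: C = 5, A = 7, then B = 3.
So g_m = 7·m + 3 + 5·(-1)^m; at m=22 this is 162.

162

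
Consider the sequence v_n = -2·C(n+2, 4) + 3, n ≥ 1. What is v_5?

C(7, 4) = 35, so v_5 = -67.

-67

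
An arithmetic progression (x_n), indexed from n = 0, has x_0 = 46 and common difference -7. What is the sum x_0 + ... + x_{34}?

-2555

x_n = 46 + (n - 0)·(-7).
x_{34} = -192; S = 35·(46 + (-192))/2 = -2555.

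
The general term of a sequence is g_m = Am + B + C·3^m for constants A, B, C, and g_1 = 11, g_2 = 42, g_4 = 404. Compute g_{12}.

2657212

At m = 1, 2, 4: A + B + 3C = 11; 2A + B + 9C = 42; 4A + B + 81C = 404.
Subtracting the first from the second: A + 6C = 31.
Subtracting the second from the third: 2A + 72C = 362.
Solving: C = 5, A = 1, then B = -5.
So g_m = 1·m + (-5) + 5·3^m; at m=12 this is 2657212.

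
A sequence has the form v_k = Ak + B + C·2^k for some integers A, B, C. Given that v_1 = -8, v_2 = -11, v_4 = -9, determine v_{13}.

8122

At k = 1, 2, 4: A + B + 2C = -8; 2A + B + 4C = -11; 4A + B + 16C = -9.
Subtracting the first from the second: A + 2C = -3.
Subtracting the second from the third: 2A + 12C = 2.
Solving: C = 1, A = -5, then B = -5.
Therefore v_{13} = -65 + (-5) + 1·8192 = 8122.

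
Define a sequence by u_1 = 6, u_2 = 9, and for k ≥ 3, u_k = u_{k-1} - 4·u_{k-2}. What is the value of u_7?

177

Compute successive terms:
u_3 = -15;  u_4 = -51;  u_5 = 9;  u_6 = 213;  u_7 = 177.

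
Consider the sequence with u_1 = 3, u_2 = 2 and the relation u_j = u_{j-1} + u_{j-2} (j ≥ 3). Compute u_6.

19

u_3 = 5;  u_4 = 7;  u_5 = 12;  u_6 = 19.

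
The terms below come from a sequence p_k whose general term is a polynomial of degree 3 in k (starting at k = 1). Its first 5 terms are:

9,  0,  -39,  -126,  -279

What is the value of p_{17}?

1st diffs: -9, -39, -87, -153.
2nd diffs: -30, -48, -66.
3rd diffs: -18, -18 (constant).
So p_k = -3k^3 + 3k^2 + 3k + 6.
Evaluating at k = 17 gives p_{17} = -13815.

-13815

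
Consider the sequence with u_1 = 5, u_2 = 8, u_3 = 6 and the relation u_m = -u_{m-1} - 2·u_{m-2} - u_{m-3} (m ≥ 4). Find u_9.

76

Applying the relation repeatedly:
u_4 = -27; u_5 = 7; u_6 = 41; u_7 = -28; u_8 = -61; u_9 = 76.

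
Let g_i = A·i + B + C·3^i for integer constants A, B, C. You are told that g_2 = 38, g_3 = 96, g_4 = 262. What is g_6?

Write the equations: 2A + B + 9C = 38; 3A + B + 27C = 96; 4A + B + 81C = 262.
Subtracting the first from the second: A + 18C = 58.
Subtracting the second from the third: A + 54C = 166.
Solving: C = 3, A = 4, then B = 3.
So g_i = 4·i + 3 + 3·3^i; at i=6 this is 2214.

2214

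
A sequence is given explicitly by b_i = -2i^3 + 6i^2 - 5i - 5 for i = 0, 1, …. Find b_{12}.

b_{12} = -2·12^3 + 6·12^2 - 5·12 - 5 = -2657.

-2657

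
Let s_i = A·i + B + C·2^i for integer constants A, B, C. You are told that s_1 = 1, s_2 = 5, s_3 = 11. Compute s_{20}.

At i = 1, 2, 3: A + B + 2C = 1; 2A + B + 4C = 5; 3A + B + 8C = 11.
Subtracting the first from the second: A + 2C = 4.
Subtracting the second from the third: A + 4C = 6.
Solving: C = 1, A = 2, then B = -3.
Therefore s_{20} = 40 + (-3) + 1·1048576 = 1048613.

1048613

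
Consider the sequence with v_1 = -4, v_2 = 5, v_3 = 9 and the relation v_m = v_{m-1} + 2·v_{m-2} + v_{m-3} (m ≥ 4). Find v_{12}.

7662

Step forward from the initial values:
v_4 = 15  v_5 = 38  v_6 = 77  v_7 = 168  v_8 = 360  v_9 = 773  v_{10} = 1661  v_{11} = 3567  v_{12} = 7662.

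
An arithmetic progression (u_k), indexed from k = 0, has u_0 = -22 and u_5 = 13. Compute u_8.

34

Common difference d = (13 - (-22)) / (5 - 0) = 7.
u_k = -22 + (k - 0)·7.
u_8 = -22 + 8·7 = 34.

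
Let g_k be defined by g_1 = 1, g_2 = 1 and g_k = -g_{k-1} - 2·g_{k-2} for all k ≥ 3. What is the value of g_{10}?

-23

Compute successive terms:
g_3 = -3;  g_4 = 1;  g_5 = 5;  g_6 = -7;  g_7 = -3;  g_8 = 17;  g_9 = -11;  g_{10} = -23.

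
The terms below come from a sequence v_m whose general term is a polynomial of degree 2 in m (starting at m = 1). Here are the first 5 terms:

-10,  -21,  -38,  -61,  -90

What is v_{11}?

1st diffs: -11, -17, -23, -29.
2nd diffs: -6, -6, -6 (constant).
Newton forward-difference form: v_m = -10 + (-11)·C(m-1,1) + (-6)·C(m-1,2).
At m = 11: m-1 = 10, so v_{11} = -10 - 110 - 270 = -390.

-390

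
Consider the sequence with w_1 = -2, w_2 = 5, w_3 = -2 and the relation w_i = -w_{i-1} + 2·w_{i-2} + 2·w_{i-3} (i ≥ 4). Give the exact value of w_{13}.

Compute successive terms:
w_4 = 8  w_5 = -2  w_6 = 14  w_7 = -2  w_8 = 26  w_9 = -2  w_{10} = 50  w_{11} = -2  w_{12} = 98  w_{13} = -2.

-2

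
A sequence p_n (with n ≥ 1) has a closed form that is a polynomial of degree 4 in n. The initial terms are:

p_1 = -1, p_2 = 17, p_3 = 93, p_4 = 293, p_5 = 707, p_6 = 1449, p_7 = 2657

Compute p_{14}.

1st diffs: 18, 76, 200, 414, 742, 1208.
2nd diffs: 58, 124, 214, 328, 466.
3rd diffs: 66, 90, 114, 138.
4th diffs: 24, 24, 24 (constant).
So p_n = n^4 + n^3 - 2n^2 + 2n - 3.
Evaluating at n = 14 gives p_{14} = 40793.

40793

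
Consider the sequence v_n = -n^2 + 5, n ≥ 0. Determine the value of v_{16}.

v_{16} = -1·16^2 + 5 = -251.

-251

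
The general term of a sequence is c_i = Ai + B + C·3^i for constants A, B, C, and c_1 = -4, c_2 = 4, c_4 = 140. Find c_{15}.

Plug in i = 1, 2, 4: A + B + 3C = -4; 2A + B + 9C = 4; 4A + B + 81C = 140.
Subtracting the first from the second: A + 6C = 8.
Subtracting the second from the third: 2A + 72C = 136.
Solving: C = 2, A = -4, then B = -6.
Hence c_{15} = -4·15 + (-6) + 2·14348907 = 28697748.

28697748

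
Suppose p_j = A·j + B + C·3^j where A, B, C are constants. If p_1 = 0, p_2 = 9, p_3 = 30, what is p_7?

2202

Write the equations: A + B + 3C = 0; 2A + B + 9C = 9; 3A + B + 27C = 30.
Subtracting the first from the second: A + 6C = 9.
Subtracting the second from the third: A + 18C = 21.
Solving: C = 1, A = 3, then B = -6.
So p_j = 3·j + (-6) + 1·3^j; at j=7 this is 2202.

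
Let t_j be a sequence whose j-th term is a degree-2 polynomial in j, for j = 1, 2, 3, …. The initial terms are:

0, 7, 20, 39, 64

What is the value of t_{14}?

559

1st diffs: 7, 13, 19, 25.
2nd diffs: 6, 6, 6 (constant).
Newton forward-difference form: t_j = 7·C(j-1,1) + 6·C(j-1,2).
At j = 14: j-1 = 13, so t_{14} = 91 + 468 = 559.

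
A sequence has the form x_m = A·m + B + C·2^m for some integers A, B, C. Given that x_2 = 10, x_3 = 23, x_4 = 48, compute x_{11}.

The three given values yield: 2A + B + 4C = 10; 3A + B + 8C = 23; 4A + B + 16C = 48.
Subtracting the first from the second: A + 4C = 13.
Subtracting the second from the third: A + 8C = 25.
Solving: C = 3, A = 1, then B = -4.
So x_m = 1·m + (-4) + 3·2^m; at m=11 this is 6151.

6151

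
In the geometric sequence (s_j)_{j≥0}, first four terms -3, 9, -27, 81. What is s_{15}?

43046721

Common ratio r = -3.
s_j = (-3)·(-3)^(j-0).
s_{15} = (-3)·(-3)^15 = 43046721.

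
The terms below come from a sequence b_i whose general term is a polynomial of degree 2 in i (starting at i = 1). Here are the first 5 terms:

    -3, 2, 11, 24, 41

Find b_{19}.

699

1st diffs: 5, 9, 13, 17.
2nd diffs: 4, 4, 4 (constant).
So b_i = 2i^2 - i - 4.
Evaluating at i = 19 gives b_{19} = 699.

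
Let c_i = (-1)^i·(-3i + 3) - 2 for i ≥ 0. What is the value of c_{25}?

(-1)^25 = -1; -3i + 3 at i=25 is -72; so c_{25} = 70.

70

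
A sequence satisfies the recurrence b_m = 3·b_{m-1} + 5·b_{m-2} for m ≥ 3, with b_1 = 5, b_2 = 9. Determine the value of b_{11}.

4662667

Iterate the recurrence:
b_3 = 52; b_4 = 201; b_5 = 863; b_6 = 3594; b_7 = 15097; b_8 = 63261; b_9 = 265268; b_{10} = 1112109; b_{11} = 4662667.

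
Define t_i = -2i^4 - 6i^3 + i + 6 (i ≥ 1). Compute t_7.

-6847

t_7 = -2·7^4 - 6·7^3 + 1·7 + 6 = -6847.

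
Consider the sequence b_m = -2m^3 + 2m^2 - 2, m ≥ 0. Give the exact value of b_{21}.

b_{21} = -2·21^3 + 2·21^2 - 2 = -17642.

-17642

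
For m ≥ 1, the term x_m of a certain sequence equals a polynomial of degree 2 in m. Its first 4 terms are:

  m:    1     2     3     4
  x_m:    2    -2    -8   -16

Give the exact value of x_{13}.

1st diffs: -4, -6, -8.
2nd diffs: -2, -2 (constant).
Newton forward-difference form: x_m = 2 + (-4)·C(m-1,1) + (-2)·C(m-1,2).
At m = 13: m-1 = 12, so x_{13} = 2 - 48 - 132 = -178.

-178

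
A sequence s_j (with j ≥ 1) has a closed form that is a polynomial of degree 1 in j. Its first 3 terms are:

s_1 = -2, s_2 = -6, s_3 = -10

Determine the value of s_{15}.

1st diffs: -4, -4 (constant).
So s_j = -4j + 2.
Evaluating at j = 15 gives s_{15} = -58.

-58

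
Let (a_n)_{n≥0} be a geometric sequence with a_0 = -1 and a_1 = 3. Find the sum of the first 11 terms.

-44287

Common ratio r = -3.
a_n = (-1)·(-3)^(n-0).
S = (-1)·((-3)^11 - 1)/(-3 - 1) = (-1)·(-177147 - 1)/(-4) = -44287.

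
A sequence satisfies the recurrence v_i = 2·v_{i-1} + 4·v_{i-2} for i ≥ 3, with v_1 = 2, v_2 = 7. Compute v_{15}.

Step forward from the initial values:
v_3 = 22; v_4 = 72; v_5 = 232; …; v_{12} = 863232; v_{13} = 2793472; v_{14} = 9039872; v_{15} = 29253632.

29253632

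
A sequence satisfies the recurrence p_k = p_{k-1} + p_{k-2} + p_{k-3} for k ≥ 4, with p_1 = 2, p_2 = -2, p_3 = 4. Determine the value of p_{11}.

Applying the relation repeatedly:
p_4 = 4; p_5 = 6; p_6 = 14; p_7 = 24; p_8 = 44; p_9 = 82; p_{10} = 150; p_{11} = 276.

276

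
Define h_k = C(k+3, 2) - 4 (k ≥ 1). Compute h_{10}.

C(13, 2) = 78, so h_{10} = 74.

74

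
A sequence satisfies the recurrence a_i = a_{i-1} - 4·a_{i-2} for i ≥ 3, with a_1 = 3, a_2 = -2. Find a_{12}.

Compute successive terms:
a_3 = -14  a_4 = -6  a_5 = 50  a_6 = 74  a_7 = -126  a_8 = -422  a_9 = 82  a_{10} = 1770  a_{11} = 1442  a_{12} = -5638.

-5638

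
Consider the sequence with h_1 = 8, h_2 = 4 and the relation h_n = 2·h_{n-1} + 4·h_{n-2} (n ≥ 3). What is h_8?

Applying the relation repeatedly:
h_3 = 40; h_4 = 96; h_5 = 352; h_6 = 1088; h_7 = 3584; h_8 = 11520.

11520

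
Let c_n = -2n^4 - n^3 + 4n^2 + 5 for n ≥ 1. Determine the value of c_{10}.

-20595

c_{10} = -2·10^4 - 1·10^3 + 4·10^2 + 5 = -20595.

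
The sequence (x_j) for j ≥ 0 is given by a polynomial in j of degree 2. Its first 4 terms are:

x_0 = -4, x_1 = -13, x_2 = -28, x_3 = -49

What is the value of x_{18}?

-1084

1st diffs: -9, -15, -21.
2nd diffs: -6, -6 (constant).
So x_j = -3j^2 - 6j - 4.
Evaluating at j = 18 gives x_{18} = -1084.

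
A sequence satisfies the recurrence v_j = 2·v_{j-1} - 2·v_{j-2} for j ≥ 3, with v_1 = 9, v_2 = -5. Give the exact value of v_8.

184

v_3 = -28  v_4 = -46  v_5 = -36  v_6 = 20  v_7 = 112  v_8 = 184.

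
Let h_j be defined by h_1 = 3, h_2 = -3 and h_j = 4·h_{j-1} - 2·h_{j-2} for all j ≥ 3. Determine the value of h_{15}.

Compute successive terms:
h_3 = -18;  h_4 = -66;  h_5 = -228;  …;  h_{12} = -1236000;  h_{13} = -4219968;  h_{14} = -14407872;  h_{15} = -49191552.

-49191552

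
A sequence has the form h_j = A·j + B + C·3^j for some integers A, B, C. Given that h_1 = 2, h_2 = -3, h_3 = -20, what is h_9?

-19670

The three given values yield: A + B + 3C = 2; 2A + B + 9C = -3; 3A + B + 27C = -20.
Subtracting the first from the second: A + 6C = -5.
Subtracting the second from the third: A + 18C = -17.
Solving: C = -1, A = 1, then B = 4.
Therefore h_9 = 9 + 4 + (-1)·19683 = -19670.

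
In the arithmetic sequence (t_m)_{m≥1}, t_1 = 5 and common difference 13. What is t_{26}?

330

t_m = 5 + (m - 1)·13.
t_{26} = 5 + 25·13 = 330.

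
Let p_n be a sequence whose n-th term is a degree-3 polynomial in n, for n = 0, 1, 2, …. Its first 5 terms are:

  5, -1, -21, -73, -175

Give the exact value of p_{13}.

1st diffs: -6, -20, -52, -102.
2nd diffs: -14, -32, -50.
3rd diffs: -18, -18 (constant).
So p_n = -3n^3 + 2n^2 - 5n + 5.
Evaluating at n = 13 gives p_{13} = -6313.

-6313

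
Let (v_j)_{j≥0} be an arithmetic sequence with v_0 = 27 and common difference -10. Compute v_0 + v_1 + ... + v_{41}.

v_j = 27 + (j - 0)·(-10).
v_{41} = -383; S = 42·(27 + (-383))/2 = -7476.

-7476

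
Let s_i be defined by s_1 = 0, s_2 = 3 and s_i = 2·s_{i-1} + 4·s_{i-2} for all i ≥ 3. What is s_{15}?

9265152

Iterate the recurrence:
s_3 = 6  s_4 = 24  s_5 = 72  …  s_{12} = 273408  s_{13} = 884736  s_{14} = 2863104  s_{15} = 9265152.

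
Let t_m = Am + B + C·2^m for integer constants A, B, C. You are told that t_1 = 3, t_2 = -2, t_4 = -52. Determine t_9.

Plug in m = 1, 2, 4: A + B + 2C = 3; 2A + B + 4C = -2; 4A + B + 16C = -52.
Subtracting the first from the second: A + 2C = -5.
Subtracting the second from the third: 2A + 12C = -50.
Solving: C = -5, A = 5, then B = 8.
Therefore t_9 = 45 + 8 + (-5)·512 = -2507.

-2507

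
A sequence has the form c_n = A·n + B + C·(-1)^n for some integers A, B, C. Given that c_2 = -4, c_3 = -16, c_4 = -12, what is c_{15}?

Plug in n = 2, 3, 4: 2A + B + C = -4; 3A + B - C = -16; 4A + B + C = -12.
Subtracting the first from the second: A - 2C = -12.
Subtracting the second from the third: A + 2C = 4.
Solving: C = 4, A = -4, then B = 0.
So c_n = -4·n + 0 + 4·(-1)^n; at n=15 this is -64.

-64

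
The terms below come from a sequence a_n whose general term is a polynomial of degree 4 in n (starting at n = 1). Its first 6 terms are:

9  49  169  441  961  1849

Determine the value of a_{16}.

74529

1st diffs: 40, 120, 272, 520, 888.
2nd diffs: 80, 152, 248, 368.
3rd diffs: 72, 96, 120.
4th diffs: 24, 24 (constant).
Newton forward-difference form: a_n = 9 + 40·C(n-1,1) + 80·C(n-1,2) + 72·C(n-1,3) + 24·C(n-1,4).
At n = 16: n-1 = 15, so a_{16} = 9 + 600 + 8400 + 32760 + 32760 = 74529.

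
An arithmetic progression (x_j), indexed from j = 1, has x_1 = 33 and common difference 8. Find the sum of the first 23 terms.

2783

x_j = 33 + (j - 1)·8.
x_{23} = 209; S = 23·(33 + 209)/2 = 2783.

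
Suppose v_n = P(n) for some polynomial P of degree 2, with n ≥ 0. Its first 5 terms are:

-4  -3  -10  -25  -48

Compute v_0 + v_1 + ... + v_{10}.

1st diffs: 1, -7, -15, -23.
2nd diffs: -8, -8, -8 (constant).
Newton forward-difference form: v_n = -4 + 1·C(n,1) + (-8)·C(n,2).
Continuing: …, -79, -118, -165, -220, …, v_{10} = -354.
Summing n = 0..10 (11 terms) gives -1309.

-1309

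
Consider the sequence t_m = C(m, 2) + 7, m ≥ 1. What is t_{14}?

98

C(14, 2) = 91, so t_{14} = 98.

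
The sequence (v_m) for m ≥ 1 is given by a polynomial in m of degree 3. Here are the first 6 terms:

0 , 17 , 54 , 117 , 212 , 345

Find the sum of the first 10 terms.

4425

1st diffs: 17, 37, 63, 95, 133.
2nd diffs: 20, 26, 32, 38.
3rd diffs: 6, 6, 6 (constant).
So v_m = m^3 + 4m^2 - 2m - 3.
Continuing: 522, 749, 1032, 1377.
Summing m = 1..10 (10 terms) gives 4425.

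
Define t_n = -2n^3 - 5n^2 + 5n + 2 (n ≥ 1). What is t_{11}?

-3210

t_{11} = -2·11^3 - 5·11^2 + 5·11 + 2 = -3210.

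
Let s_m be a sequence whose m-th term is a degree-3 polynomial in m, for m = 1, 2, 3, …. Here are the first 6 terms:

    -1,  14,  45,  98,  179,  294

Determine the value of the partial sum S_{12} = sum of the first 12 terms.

7468

1st diffs: 15, 31, 53, 81, 115.
2nd diffs: 16, 22, 28, 34.
3rd diffs: 6, 6, 6 (constant).
Newton forward-difference form: s_m = -1 + 15·C(m-1,1) + 16·C(m-1,2) + 6·C(m-1,3).
Continuing: …, 449, 650, 903, 1214, …, s_{12} = 2034.
Summing m = 1..12 (12 terms) gives 7468.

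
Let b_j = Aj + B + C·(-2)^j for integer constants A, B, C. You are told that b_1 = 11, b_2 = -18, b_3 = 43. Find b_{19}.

At j = 1, 2, 3: A + B - 2C = 11; 2A + B + 4C = -18; 3A + B - 8C = 43.
Subtracting the first from the second: A + 6C = -29.
Subtracting the second from the third: A - 12C = 61.
Solving: C = -5, A = 1, then B = 0.
So b_j = 1·j + 0 + (-5)·(-2)^j; at j=19 this is 2621459.

2621459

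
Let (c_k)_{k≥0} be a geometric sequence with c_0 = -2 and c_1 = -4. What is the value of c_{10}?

-2048

Common ratio r = 2.
c_k = (-2)·2^(k-0).
c_{10} = (-2)·2^10 = -2048.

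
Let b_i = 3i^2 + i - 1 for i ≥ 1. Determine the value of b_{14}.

b_{14} = 3·14^2 + 1·14 - 1 = 601.

601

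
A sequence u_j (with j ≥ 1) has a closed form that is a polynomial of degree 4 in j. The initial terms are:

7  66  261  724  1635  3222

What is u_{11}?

32637

1st diffs: 59, 195, 463, 911, 1587.
2nd diffs: 136, 268, 448, 676.
3rd diffs: 132, 180, 228.
4th diffs: 48, 48 (constant).
Newton forward-difference form: u_j = 7 + 59·C(j-1,1) + 136·C(j-1,2) + 132·C(j-1,3) + 48·C(j-1,4).
At j = 11: j-1 = 10, so u_{11} = 7 + 590 + 6120 + 15840 + 10080 = 32637.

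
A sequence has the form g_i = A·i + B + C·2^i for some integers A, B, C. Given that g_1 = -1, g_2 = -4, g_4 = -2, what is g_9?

Write the equations: A + B + 2C = -1; 2A + B + 4C = -4; 4A + B + 16C = -2.
Subtracting the first from the second: A + 2C = -3.
Subtracting the second from the third: 2A + 12C = 2.
Solving: C = 1, A = -5, then B = 2.
Therefore g_9 = -45 + 2 + 1·512 = 469.

469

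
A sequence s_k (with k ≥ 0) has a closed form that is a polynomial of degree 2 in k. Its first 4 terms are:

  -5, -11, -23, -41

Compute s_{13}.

-551

1st diffs: -6, -12, -18.
2nd diffs: -6, -6 (constant).
So s_k = -3k^2 - 3k - 5.
Evaluating at k = 13 gives s_{13} = -551.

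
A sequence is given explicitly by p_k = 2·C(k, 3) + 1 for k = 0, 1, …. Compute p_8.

113

C(8, 3) = 56, so p_8 = 113.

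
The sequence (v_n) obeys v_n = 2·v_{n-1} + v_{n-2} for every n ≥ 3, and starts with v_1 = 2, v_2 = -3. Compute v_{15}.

-175424

Compute successive terms:
v_3 = -4, v_4 = -11, v_5 = -26, …, v_{12} = -12467, v_{13} = -30098, v_{14} = -72663, v_{15} = -175424.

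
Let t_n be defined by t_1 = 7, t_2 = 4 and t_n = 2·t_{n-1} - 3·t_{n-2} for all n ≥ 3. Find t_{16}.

Step forward from the initial values:
t_3 = -13; t_4 = -38; t_5 = -37; …; t_{13} = 3683; t_{14} = 9136; t_{15} = 7223; t_{16} = -12962.

-12962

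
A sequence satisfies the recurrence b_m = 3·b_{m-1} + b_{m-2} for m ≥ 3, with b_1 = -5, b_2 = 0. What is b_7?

Step forward from the initial values:
b_3 = -5;  b_4 = -15;  b_5 = -50;  b_6 = -165;  b_7 = -545.

-545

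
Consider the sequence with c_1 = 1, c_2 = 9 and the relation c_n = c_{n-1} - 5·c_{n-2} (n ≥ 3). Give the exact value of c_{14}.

Applying the relation repeatedly:
c_3 = 4, c_4 = -41, c_5 = -61, …, c_{11} = 11419, c_{12} = 17224, c_{13} = -39871, c_{14} = -125991.

-125991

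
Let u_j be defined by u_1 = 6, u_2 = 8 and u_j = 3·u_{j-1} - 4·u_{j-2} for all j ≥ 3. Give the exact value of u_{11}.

Compute successive terms:
u_3 = 0, u_4 = -32, u_5 = -96, u_6 = -160, u_7 = -96, u_8 = 352, u_9 = 1440, u_{10} = 2912, u_{11} = 2976.

2976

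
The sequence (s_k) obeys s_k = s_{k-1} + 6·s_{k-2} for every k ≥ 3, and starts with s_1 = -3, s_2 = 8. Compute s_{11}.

Iterate the recurrence:
s_3 = -10  s_4 = 38  s_5 = -22  s_6 = 206  s_7 = 74  s_8 = 1310  s_9 = 1754  s_{10} = 9614  s_{11} = 20138.
(Characteristic roots are 3 and -2.)

20138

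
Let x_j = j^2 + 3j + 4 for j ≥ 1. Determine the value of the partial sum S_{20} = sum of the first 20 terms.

Over j = 1..20: Σj = 210, Σj² = 2870.
Total = (1)·2870 + (3)·210 + (4)·20 = 3580.

3580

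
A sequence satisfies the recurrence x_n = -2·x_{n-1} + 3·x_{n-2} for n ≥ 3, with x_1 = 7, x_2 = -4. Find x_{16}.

-39459490

Applying the relation repeatedly:
x_3 = 29  x_4 = -70  x_5 = 227  …  x_{13} = 1461467  x_{14} = -4384384  x_{15} = 13153169  x_{16} = -39459490.
(Characteristic roots are 1 and -3.)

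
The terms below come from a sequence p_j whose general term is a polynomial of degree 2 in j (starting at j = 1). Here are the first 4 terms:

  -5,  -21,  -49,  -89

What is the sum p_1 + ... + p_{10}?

1st diffs: -16, -28, -40.
2nd diffs: -12, -12 (constant).
Newton forward-difference form: p_j = -5 + (-16)·C(j-1,1) + (-12)·C(j-1,2).
Continuing: …, -141, -205, -281, -369, …, p_{10} = -581.
Summing j = 1..10 (10 terms) gives -2210.

-2210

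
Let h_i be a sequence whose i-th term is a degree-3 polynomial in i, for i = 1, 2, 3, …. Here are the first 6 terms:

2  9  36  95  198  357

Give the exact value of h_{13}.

4046

1st diffs: 7, 27, 59, 103, 159.
2nd diffs: 20, 32, 44, 56.
3rd diffs: 12, 12, 12 (constant).
Newton forward-difference form: h_i = 2 + 7·C(i-1,1) + 20·C(i-1,2) + 12·C(i-1,3).
At i = 13: i-1 = 12, so h_{13} = 2 + 84 + 1320 + 2640 = 4046.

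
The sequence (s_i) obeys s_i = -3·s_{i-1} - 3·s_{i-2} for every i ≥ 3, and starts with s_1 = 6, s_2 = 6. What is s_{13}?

4374

Iterate the recurrence:
s_3 = -36  s_4 = 90  s_5 = -162  …  s_{10} = -2430  s_{11} = 4374  s_{12} = -5832  s_{13} = 4374.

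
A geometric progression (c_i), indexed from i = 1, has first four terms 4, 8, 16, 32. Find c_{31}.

4294967296

Common ratio r = 2.
c_i = 4·2^(i-1).
c_{31} = 4·2^30 = 4294967296.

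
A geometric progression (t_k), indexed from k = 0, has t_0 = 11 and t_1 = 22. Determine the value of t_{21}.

Common ratio r = 2.
t_k = 11·2^(k-0).
t_{21} = 11·2^21 = 23068672.

23068672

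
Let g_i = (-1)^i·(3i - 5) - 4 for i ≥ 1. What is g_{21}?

-62

(-1)^21 = -1; 3i - 5 at i=21 is 58; so g_{21} = -62.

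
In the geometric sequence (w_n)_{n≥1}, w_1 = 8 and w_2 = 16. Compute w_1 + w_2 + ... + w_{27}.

Common ratio r = 2.
w_n = 8·2^(n-1).
S = 8·(2^27 - 1)/(2 - 1) = 8·(134217728 - 1)/(1) = 1073741816.

1073741816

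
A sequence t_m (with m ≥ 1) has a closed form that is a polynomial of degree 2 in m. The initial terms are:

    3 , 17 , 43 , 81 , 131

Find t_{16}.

1st diffs: 14, 26, 38, 50.
2nd diffs: 12, 12, 12 (constant).
Newton forward-difference form: t_m = 3 + 14·C(m-1,1) + 12·C(m-1,2).
At m = 16: m-1 = 15, so t_{16} = 3 + 210 + 1260 = 1473.

1473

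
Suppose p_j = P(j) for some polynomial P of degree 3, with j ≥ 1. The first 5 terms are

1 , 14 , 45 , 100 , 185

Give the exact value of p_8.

680

1st diffs: 13, 31, 55, 85.
2nd diffs: 18, 24, 30.
3rd diffs: 6, 6 (constant).
Newton forward-difference form: p_j = 1 + 13·C(j-1,1) + 18·C(j-1,2) + 6·C(j-1,3).
At j = 8: j-1 = 7, so p_8 = 1 + 91 + 378 + 210 = 680.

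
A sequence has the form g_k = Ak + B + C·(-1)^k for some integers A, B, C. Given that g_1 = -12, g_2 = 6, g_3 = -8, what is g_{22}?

At k = 1, 2, 3: A + B - C = -12; 2A + B + C = 6; 3A + B - C = -8.
Subtracting the first from the second: A + 2C = 18.
Subtracting the second from the third: A - 2C = -14.
Solving: C = 8, A = 2, then B = -6.
Hence g_{22} = 2·22 + (-6) + 8·1 = 46.

46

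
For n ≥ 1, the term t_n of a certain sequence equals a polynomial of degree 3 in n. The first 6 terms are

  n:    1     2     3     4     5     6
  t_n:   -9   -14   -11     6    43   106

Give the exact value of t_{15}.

1st diffs: -5, 3, 17, 37, 63.
2nd diffs: 8, 14, 20, 26.
3rd diffs: 6, 6, 6 (constant).
Newton forward-difference form: t_n = -9 + (-5)·C(n-1,1) + 8·C(n-1,2) + 6·C(n-1,3).
At n = 15: n-1 = 14, so t_{15} = -9 - 70 + 728 + 2184 = 2833.

2833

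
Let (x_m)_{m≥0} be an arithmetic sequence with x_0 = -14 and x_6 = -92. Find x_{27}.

-365

Common difference d = (-92 - (-14)) / (6 - 0) = -13.
x_m = -14 + (m - 0)·(-13).
x_{27} = -14 + 27·(-13) = -365.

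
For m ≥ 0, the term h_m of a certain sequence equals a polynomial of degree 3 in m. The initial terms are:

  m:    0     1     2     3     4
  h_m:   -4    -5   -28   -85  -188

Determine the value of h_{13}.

1st diffs: -1, -23, -57, -103.
2nd diffs: -22, -34, -46.
3rd diffs: -12, -12 (constant).
Newton forward-difference form: h_m = -4 + (-1)·C(m,1) + (-22)·C(m,2) + (-12)·C(m,3).
At m = 13: m = 13, so h_{13} = -4 - 13 - 1716 - 3432 = -5165.

-5165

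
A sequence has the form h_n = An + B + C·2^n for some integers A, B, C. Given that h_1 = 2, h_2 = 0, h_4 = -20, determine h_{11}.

-4070

Write the equations: A + B + 2C = 2; 2A + B + 4C = 0; 4A + B + 16C = -20.
Subtracting the first from the second: A + 2C = -2.
Subtracting the second from the third: 2A + 12C = -20.
Solving: C = -2, A = 2, then B = 4.
So h_n = 2·n + 4 + (-2)·2^n; at n=11 this is -4070.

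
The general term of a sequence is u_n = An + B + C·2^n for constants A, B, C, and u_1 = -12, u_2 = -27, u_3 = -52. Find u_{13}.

At n = 1, 2, 3: A + B + 2C = -12; 2A + B + 4C = -27; 3A + B + 8C = -52.
Subtracting the first from the second: A + 2C = -15.
Subtracting the second from the third: A + 4C = -25.
Solving: C = -5, A = -5, then B = 3.
Therefore u_{13} = -65 + 3 + (-5)·8192 = -41022.

-41022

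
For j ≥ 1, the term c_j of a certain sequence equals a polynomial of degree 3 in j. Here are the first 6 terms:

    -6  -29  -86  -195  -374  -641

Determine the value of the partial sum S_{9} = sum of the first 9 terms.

-6006

1st diffs: -23, -57, -109, -179, -267.
2nd diffs: -34, -52, -70, -88.
3rd diffs: -18, -18, -18 (constant).
So c_j = -3j^3 + j^2 - 5j + 1.
Continuing: -1014, -1511, -2150.
Summing j = 1..9 (9 terms) gives -6006.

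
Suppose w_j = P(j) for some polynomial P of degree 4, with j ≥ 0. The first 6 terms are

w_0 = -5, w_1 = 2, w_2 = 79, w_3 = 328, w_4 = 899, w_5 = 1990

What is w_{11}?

1st diffs: 7, 77, 249, 571, 1091.
2nd diffs: 70, 172, 322, 520.
3rd diffs: 102, 150, 198.
4th diffs: 48, 48 (constant).
So w_j = 2j^4 + 5j^3 + 6j^2 - 6j - 5.
Evaluating at j = 11 gives w_{11} = 36592.

36592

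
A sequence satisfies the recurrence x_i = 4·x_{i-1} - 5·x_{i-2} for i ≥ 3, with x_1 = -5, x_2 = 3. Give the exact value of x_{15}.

Compute successive terms:
x_3 = 37; x_4 = 133; x_5 = 347; …; x_{12} = -97307; x_{13} = -192613; x_{14} = -283917; x_{15} = -172603.

-172603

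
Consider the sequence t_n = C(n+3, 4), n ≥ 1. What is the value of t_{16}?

3876

C(19, 4) = 3876, so t_{16} = 3876.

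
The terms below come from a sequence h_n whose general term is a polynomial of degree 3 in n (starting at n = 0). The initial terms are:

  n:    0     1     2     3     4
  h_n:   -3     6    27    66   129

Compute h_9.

1014

1st diffs: 9, 21, 39, 63.
2nd diffs: 12, 18, 24.
3rd diffs: 6, 6 (constant).
Newton forward-difference form: h_n = -3 + 9·C(n,1) + 12·C(n,2) + 6·C(n,3).
At n = 9: n = 9, so h_9 = -3 + 81 + 432 + 504 = 1014.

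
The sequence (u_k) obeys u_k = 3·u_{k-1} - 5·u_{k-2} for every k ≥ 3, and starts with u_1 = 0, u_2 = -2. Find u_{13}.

Step forward from the initial values:
u_3 = -6  u_4 = -8  u_5 = 6  …  u_{10} = -1592  u_{11} = -3306  u_{12} = -1958  u_{13} = 10656.

10656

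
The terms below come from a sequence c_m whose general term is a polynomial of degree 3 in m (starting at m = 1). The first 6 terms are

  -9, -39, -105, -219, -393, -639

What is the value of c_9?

-1929

1st diffs: -30, -66, -114, -174, -246.
2nd diffs: -36, -48, -60, -72.
3rd diffs: -12, -12, -12 (constant).
So c_m = -2m^3 - 6m^2 + 2m - 3.
Evaluating at m = 9 gives c_9 = -1929.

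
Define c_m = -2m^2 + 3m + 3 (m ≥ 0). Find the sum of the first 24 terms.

Over m = 0..23: Σm = 276, Σm² = 4324.
Total = (-2)·4324 + (3)·276 + (3)·24 = -7748.

-7748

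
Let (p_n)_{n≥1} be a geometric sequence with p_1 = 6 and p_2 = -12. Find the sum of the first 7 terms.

258

Common ratio r = -2.
p_n = 6·(-2)^(n-1).
S = 6·((-2)^7 - 1)/(-2 - 1) = 6·(-128 - 1)/(-3) = 258.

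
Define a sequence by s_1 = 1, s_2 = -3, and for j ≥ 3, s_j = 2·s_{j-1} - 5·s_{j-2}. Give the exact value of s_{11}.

6469

Step forward from the initial values:
s_3 = -11  s_4 = -7  s_5 = 41  s_6 = 117  s_7 = 29  s_8 = -527  s_9 = -1199  s_{10} = 237  s_{11} = 6469.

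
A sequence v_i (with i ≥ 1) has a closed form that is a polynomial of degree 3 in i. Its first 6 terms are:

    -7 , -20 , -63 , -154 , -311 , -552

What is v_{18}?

-16548

1st diffs: -13, -43, -91, -157, -241.
2nd diffs: -30, -48, -66, -84.
3rd diffs: -18, -18, -18 (constant).
Newton forward-difference form: v_i = -7 + (-13)·C(i-1,1) + (-30)·C(i-1,2) + (-18)·C(i-1,3).
At i = 18: i-1 = 17, so v_{18} = -7 - 221 - 4080 - 12240 = -16548.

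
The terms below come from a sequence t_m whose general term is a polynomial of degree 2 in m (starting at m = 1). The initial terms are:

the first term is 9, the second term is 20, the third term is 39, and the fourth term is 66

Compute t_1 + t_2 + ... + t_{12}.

2594

1st diffs: 11, 19, 27.
2nd diffs: 8, 8 (constant).
So t_m = 4m^2 - m + 6.
Continuing: …, 101, 144, 195, 254, …, t_{12} = 570.
Summing m = 1..12 (12 terms) gives 2594.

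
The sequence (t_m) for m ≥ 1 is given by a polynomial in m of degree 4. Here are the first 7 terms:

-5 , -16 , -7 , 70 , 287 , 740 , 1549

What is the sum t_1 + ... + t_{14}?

1st diffs: -11, 9, 77, 217, 453, 809.
2nd diffs: 20, 68, 140, 236, 356.
3rd diffs: 48, 72, 96, 120.
4th diffs: 24, 24, 24 (constant).
So t_m = m^4 - 2m^3 - 3m^2 - 3m + 2.
Continuing: …, 2858, 4835, 7672, 11585, …, t_{14} = 32300.
Summing m = 1..14 (14 terms) gives 102305.

102305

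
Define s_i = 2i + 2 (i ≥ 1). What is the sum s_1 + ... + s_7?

70

Over i = 1..7: Σi = 28.
Total = (2)·28 + (2)·7 = 70.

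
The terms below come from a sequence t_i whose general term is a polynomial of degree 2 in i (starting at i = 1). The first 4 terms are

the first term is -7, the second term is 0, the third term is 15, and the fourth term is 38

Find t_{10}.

344

1st diffs: 7, 15, 23.
2nd diffs: 8, 8 (constant).
Newton forward-difference form: t_i = -7 + 7·C(i-1,1) + 8·C(i-1,2).
At i = 10: i-1 = 9, so t_{10} = -7 + 63 + 288 = 344.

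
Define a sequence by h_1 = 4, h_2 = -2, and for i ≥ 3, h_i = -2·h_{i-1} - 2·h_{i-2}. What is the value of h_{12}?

Iterate the recurrence:
h_3 = -4;  h_4 = 12;  h_5 = -16;  h_6 = 8;  h_7 = 16;  h_8 = -48;  h_9 = 64;  h_{10} = -32;  h_{11} = -64;  h_{12} = 192.

192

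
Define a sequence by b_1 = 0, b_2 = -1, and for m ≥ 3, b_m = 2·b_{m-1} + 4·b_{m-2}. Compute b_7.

-256

Applying the relation repeatedly:
b_3 = -2, b_4 = -8, b_5 = -24, b_6 = -80, b_7 = -256.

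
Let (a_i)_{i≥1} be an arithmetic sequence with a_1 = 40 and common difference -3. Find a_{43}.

-86

a_i = 40 + (i - 1)·(-3).
a_{43} = 40 + 42·(-3) = -86.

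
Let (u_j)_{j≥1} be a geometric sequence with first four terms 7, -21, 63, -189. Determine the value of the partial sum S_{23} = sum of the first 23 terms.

164750562949

Common ratio r = -3.
u_j = 7·(-3)^(j-1).
S = 7·((-3)^23 - 1)/(-3 - 1) = 7·(-94143178827 - 1)/(-4) = 164750562949.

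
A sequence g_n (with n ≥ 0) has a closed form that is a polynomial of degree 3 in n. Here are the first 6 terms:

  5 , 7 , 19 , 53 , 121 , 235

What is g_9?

1391

1st diffs: 2, 12, 34, 68, 114.
2nd diffs: 10, 22, 34, 46.
3rd diffs: 12, 12, 12 (constant).
So g_n = 2n^3 - n^2 + n + 5.
Evaluating at n = 9 gives g_9 = 1391.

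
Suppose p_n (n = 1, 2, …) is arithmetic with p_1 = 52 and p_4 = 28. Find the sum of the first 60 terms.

-11040

Common difference d = (28 - 52) / (4 - 1) = -8.
p_n = 52 + (n - 1)·(-8).
p_{60} = -420; S = 60·(52 + (-420))/2 = -11040.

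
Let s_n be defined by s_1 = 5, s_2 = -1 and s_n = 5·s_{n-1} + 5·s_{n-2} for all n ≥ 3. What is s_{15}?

27067812500

s_3 = 20, s_4 = 95, s_5 = 575, …, s_{12} = 134918750, s_{13} = 789828125, s_{14} = 4623734375, s_{15} = 27067812500.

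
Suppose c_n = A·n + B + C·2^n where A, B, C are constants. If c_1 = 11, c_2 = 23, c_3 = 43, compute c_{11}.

At n = 1, 2, 3: A + B + 2C = 11; 2A + B + 4C = 23; 3A + B + 8C = 43.
Subtracting the first from the second: A + 2C = 12.
Subtracting the second from the third: A + 4C = 20.
Solving: C = 4, A = 4, then B = -1.
Hence c_{11} = 4·11 + (-1) + 4·2048 = 8235.

8235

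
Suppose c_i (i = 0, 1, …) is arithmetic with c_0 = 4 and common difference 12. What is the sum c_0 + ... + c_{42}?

11008

c_i = 4 + (i - 0)·12.
c_{42} = 508; S = 43·(4 + 508)/2 = 11008.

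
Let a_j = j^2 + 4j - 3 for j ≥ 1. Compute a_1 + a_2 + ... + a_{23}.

Over j = 1..23: Σj = 276, Σj² = 4324.
Total = (1)·4324 + (4)·276 + (-3)·23 = 5359.

5359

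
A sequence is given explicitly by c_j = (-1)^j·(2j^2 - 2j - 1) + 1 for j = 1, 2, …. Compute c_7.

-82

(-1)^7 = -1; 2j^2 - 2j - 1 at j=7 is 83; so c_7 = -82.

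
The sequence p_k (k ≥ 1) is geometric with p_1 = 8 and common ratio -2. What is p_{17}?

524288

p_k = 8·(-2)^(k-1).
p_{17} = 8·(-2)^16 = 524288.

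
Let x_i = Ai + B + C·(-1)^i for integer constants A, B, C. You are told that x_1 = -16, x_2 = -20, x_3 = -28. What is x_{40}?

-248

Plug in i = 1, 2, 3: A + B - C = -16; 2A + B + C = -20; 3A + B - C = -28.
Subtracting the first from the second: A + 2C = -4.
Subtracting the second from the third: A - 2C = -8.
Solving: C = 1, A = -6, then B = -9.
Therefore x_{40} = -240 + (-9) + 1·1 = -248.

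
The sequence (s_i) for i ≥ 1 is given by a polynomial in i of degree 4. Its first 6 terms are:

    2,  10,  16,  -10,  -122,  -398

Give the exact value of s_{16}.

1st diffs: 8, 6, -26, -112, -276.
2nd diffs: -2, -32, -86, -164.
3rd diffs: -30, -54, -78.
4th diffs: -24, -24 (constant).
Newton forward-difference form: s_i = 2 + 8·C(i-1,1) + (-2)·C(i-1,2) + (-30)·C(i-1,3) + (-24)·C(i-1,4).
At i = 16: i-1 = 15, so s_{16} = 2 + 120 - 210 - 13650 - 32760 = -46498.

-46498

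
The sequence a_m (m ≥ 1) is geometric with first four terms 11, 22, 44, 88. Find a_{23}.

46137344

Common ratio r = 2.
a_m = 11·2^(m-1).
a_{23} = 11·2^22 = 46137344.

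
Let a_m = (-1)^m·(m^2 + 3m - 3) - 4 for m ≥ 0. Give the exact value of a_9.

(-1)^9 = -1; m^2 + 3m - 3 at m=9 is 105; so a_9 = -109.

-109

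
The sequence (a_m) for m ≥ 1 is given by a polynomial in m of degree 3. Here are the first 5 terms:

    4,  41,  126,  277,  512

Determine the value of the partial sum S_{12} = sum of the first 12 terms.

21960

1st diffs: 37, 85, 151, 235.
2nd diffs: 48, 66, 84.
3rd diffs: 18, 18 (constant).
Newton forward-difference form: a_m = 4 + 37·C(m-1,1) + 48·C(m-1,2) + 18·C(m-1,3).
Continuing: …, 849, 1306, 1901, 2652, …, a_{12} = 6021.
Summing m = 1..12 (12 terms) gives 21960.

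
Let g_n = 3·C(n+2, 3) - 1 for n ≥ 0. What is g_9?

494

C(11, 3) = 165, so g_9 = 494.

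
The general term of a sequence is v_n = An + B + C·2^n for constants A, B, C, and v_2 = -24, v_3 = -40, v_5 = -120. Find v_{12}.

Write the equations: 2A + B + 4C = -24; 3A + B + 8C = -40; 5A + B + 32C = -120.
Subtracting the first from the second: A + 4C = -16.
Subtracting the second from the third: 2A + 24C = -80.
Solving: C = -3, A = -4, then B = -4.
Hence v_{12} = -4·12 + (-4) + (-3)·4096 = -12340.

-12340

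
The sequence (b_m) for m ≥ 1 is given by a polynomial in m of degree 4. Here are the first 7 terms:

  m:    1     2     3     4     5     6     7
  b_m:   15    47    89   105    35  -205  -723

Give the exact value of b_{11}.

1st diffs: 32, 42, 16, -70, -240, -518.
2nd diffs: 10, -26, -86, -170, -278.
3rd diffs: -36, -60, -84, -108.
4th diffs: -24, -24, -24 (constant).
Newton forward-difference form: b_m = 15 + 32·C(m-1,1) + 10·C(m-1,2) + (-36)·C(m-1,3) + (-24)·C(m-1,4).
At m = 11: m-1 = 10, so b_{11} = 15 + 320 + 450 - 4320 - 5040 = -8575.

-8575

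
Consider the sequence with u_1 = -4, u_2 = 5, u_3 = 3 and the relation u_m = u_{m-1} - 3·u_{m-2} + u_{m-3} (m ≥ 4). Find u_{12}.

512

Step forward from the initial values:
u_4 = -16  u_5 = -20  u_6 = 31  u_7 = 75  u_8 = -38  u_9 = -232  u_{10} = -43  u_{11} = 615  u_{12} = 512.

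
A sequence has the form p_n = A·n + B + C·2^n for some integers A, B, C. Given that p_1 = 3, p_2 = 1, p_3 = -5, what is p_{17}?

-262105

At n = 1, 2, 3: A + B + 2C = 3; 2A + B + 4C = 1; 3A + B + 8C = -5.
Subtracting the first from the second: A + 2C = -2.
Subtracting the second from the third: A + 4C = -6.
Solving: C = -2, A = 2, then B = 5.
So p_n = 2·n + 5 + (-2)·2^n; at n=17 this is -262105.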